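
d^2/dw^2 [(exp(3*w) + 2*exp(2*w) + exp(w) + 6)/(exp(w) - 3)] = (4*exp(4*w) - 31*exp(3*w) + 63*exp(2*w) + 81*exp(w) + 27)*exp(w)/(exp(3*w) - 9*exp(2*w) + 27*exp(w) - 27)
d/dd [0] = 0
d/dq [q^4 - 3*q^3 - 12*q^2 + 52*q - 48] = 4*q^3 - 9*q^2 - 24*q + 52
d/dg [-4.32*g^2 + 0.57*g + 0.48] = 0.57 - 8.64*g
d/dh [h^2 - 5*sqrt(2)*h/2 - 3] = 2*h - 5*sqrt(2)/2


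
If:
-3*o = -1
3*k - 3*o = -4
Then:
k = -1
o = 1/3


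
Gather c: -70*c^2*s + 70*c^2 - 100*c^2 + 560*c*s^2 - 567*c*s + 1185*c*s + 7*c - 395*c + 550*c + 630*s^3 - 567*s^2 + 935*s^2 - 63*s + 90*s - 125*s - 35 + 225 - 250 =c^2*(-70*s - 30) + c*(560*s^2 + 618*s + 162) + 630*s^3 + 368*s^2 - 98*s - 60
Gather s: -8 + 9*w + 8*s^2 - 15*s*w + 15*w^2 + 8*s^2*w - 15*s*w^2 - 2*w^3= s^2*(8*w + 8) + s*(-15*w^2 - 15*w) - 2*w^3 + 15*w^2 + 9*w - 8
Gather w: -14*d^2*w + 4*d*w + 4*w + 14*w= w*(-14*d^2 + 4*d + 18)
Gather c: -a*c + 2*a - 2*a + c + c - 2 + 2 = c*(2 - a)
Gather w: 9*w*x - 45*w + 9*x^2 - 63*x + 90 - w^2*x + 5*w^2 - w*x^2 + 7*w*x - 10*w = w^2*(5 - x) + w*(-x^2 + 16*x - 55) + 9*x^2 - 63*x + 90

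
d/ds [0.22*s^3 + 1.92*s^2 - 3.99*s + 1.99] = 0.66*s^2 + 3.84*s - 3.99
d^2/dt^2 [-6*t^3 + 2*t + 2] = -36*t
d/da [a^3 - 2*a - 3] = 3*a^2 - 2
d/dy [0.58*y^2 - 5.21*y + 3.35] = 1.16*y - 5.21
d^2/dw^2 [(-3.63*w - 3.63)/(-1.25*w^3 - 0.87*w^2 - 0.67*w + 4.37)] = (34.03125*w^5 + 91.74825*w^4 + 62.576844*w^3 + 272.672532*w^2 + 214.474194*w + 52.117362)/(1.953125*w^9 + 4.078125*w^8 + 5.979*w^7 - 15.454122*w^6 - 25.309506*w^5 - 30.71058*w^4 + 56.6305*w^3 + 43.95783*w^2 + 38.384769*w - 83.453453)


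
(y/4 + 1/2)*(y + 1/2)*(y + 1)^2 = y^4/4 + 9*y^3/8 + 7*y^2/4 + 9*y/8 + 1/4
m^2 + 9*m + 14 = (m + 2)*(m + 7)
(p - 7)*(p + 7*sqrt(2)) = p^2 - 7*p + 7*sqrt(2)*p - 49*sqrt(2)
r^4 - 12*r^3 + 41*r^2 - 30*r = r*(r - 6)*(r - 5)*(r - 1)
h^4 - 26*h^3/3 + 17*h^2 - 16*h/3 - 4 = (h - 6)*(h - 2)*(h - 1)*(h + 1/3)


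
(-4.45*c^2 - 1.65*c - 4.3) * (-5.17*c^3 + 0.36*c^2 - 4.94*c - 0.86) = 23.0065*c^5 + 6.9285*c^4 + 43.62*c^3 + 10.43*c^2 + 22.661*c + 3.698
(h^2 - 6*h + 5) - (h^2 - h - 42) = 47 - 5*h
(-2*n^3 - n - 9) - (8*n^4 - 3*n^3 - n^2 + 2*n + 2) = -8*n^4 + n^3 + n^2 - 3*n - 11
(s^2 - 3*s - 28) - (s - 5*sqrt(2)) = s^2 - 4*s - 28 + 5*sqrt(2)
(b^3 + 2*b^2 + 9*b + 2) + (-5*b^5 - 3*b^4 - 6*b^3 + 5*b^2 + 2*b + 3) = -5*b^5 - 3*b^4 - 5*b^3 + 7*b^2 + 11*b + 5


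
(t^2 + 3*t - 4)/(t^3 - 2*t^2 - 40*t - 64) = (t - 1)/(t^2 - 6*t - 16)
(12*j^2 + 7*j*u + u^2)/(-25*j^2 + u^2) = (12*j^2 + 7*j*u + u^2)/(-25*j^2 + u^2)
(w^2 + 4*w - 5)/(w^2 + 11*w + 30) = (w - 1)/(w + 6)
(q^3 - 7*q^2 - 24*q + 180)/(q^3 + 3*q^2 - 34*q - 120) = (q - 6)/(q + 4)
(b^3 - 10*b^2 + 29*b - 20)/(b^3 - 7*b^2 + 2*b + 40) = (b - 1)/(b + 2)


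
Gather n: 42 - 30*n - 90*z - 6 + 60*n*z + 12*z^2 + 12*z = n*(60*z - 30) + 12*z^2 - 78*z + 36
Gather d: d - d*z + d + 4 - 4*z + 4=d*(2 - z) - 4*z + 8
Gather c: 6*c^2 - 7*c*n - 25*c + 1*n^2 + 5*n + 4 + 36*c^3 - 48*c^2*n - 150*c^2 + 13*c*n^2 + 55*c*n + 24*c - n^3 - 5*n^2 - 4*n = 36*c^3 + c^2*(-48*n - 144) + c*(13*n^2 + 48*n - 1) - n^3 - 4*n^2 + n + 4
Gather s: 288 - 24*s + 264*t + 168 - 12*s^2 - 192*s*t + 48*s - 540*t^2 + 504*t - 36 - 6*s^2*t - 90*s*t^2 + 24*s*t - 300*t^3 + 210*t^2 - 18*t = s^2*(-6*t - 12) + s*(-90*t^2 - 168*t + 24) - 300*t^3 - 330*t^2 + 750*t + 420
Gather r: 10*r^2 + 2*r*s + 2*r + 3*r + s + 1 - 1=10*r^2 + r*(2*s + 5) + s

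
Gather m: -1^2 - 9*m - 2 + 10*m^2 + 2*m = 10*m^2 - 7*m - 3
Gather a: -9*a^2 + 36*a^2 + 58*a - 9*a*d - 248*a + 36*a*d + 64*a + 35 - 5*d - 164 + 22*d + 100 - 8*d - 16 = 27*a^2 + a*(27*d - 126) + 9*d - 45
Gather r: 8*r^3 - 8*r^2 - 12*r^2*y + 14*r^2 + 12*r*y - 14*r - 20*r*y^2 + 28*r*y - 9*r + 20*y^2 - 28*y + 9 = 8*r^3 + r^2*(6 - 12*y) + r*(-20*y^2 + 40*y - 23) + 20*y^2 - 28*y + 9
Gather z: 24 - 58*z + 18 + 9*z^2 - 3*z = 9*z^2 - 61*z + 42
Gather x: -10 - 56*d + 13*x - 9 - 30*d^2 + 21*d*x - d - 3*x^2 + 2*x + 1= -30*d^2 - 57*d - 3*x^2 + x*(21*d + 15) - 18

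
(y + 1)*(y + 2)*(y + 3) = y^3 + 6*y^2 + 11*y + 6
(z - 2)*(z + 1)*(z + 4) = z^3 + 3*z^2 - 6*z - 8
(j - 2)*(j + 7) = j^2 + 5*j - 14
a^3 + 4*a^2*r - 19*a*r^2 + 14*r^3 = (a - 2*r)*(a - r)*(a + 7*r)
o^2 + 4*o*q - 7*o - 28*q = (o - 7)*(o + 4*q)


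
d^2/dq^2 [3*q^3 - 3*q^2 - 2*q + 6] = 18*q - 6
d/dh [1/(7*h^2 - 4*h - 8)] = 2*(2 - 7*h)/(-7*h^2 + 4*h + 8)^2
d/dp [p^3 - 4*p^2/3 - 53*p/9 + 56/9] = 3*p^2 - 8*p/3 - 53/9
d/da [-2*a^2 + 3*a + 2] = 3 - 4*a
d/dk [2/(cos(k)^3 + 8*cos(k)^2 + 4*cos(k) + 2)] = 2*(3*cos(k)^2 + 16*cos(k) + 4)*sin(k)/(cos(k)^3 + 8*cos(k)^2 + 4*cos(k) + 2)^2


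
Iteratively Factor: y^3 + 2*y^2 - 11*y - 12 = (y + 4)*(y^2 - 2*y - 3) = (y - 3)*(y + 4)*(y + 1)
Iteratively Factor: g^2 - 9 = (g - 3)*(g + 3)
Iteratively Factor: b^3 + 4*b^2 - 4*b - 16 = (b - 2)*(b^2 + 6*b + 8) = (b - 2)*(b + 4)*(b + 2)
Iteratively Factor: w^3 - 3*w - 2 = (w - 2)*(w^2 + 2*w + 1) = (w - 2)*(w + 1)*(w + 1)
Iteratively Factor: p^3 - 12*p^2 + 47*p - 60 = (p - 4)*(p^2 - 8*p + 15) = (p - 4)*(p - 3)*(p - 5)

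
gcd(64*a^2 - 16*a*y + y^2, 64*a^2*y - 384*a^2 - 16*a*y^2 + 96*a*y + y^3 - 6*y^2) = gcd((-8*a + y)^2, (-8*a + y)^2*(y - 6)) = 64*a^2 - 16*a*y + y^2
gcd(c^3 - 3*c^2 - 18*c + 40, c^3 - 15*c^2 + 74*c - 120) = c - 5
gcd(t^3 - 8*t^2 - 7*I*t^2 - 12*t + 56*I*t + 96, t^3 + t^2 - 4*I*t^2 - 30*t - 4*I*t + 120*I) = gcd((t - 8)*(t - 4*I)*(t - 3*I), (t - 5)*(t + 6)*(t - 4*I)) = t - 4*I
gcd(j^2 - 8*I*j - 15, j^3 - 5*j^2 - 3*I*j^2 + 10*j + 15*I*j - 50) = j - 5*I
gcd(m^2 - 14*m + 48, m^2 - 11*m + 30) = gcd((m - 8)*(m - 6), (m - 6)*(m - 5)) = m - 6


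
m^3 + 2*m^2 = m^2*(m + 2)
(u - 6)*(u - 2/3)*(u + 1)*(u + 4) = u^4 - 5*u^3/3 - 76*u^2/3 - 20*u/3 + 16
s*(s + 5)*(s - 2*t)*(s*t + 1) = s^4*t - 2*s^3*t^2 + 5*s^3*t + s^3 - 10*s^2*t^2 - 2*s^2*t + 5*s^2 - 10*s*t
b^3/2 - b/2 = b*(b/2 + 1/2)*(b - 1)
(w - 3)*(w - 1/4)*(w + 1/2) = w^3 - 11*w^2/4 - 7*w/8 + 3/8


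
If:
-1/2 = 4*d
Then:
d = -1/8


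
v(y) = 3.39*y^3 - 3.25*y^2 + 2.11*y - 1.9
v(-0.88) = -8.58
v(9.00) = 2225.15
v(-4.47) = -379.05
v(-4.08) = -294.85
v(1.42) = 4.25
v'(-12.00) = 1544.59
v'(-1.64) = 40.12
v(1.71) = 9.16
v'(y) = 10.17*y^2 - 6.5*y + 2.11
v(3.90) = 157.99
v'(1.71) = 20.73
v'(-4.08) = 197.92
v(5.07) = 367.05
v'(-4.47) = 234.37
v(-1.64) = -29.05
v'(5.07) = 230.57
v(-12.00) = -6353.14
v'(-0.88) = 15.71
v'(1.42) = 13.39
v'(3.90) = 131.45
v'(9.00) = 767.38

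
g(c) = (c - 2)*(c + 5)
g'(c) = 2*c + 3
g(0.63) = -7.71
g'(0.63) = 4.26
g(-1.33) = -12.22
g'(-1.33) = 0.34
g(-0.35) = -10.93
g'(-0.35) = 2.30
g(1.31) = -4.35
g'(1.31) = 5.62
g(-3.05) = -9.85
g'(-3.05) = -3.10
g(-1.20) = -12.16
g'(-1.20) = 0.60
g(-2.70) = -10.81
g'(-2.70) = -2.40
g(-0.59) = -11.42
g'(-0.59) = 1.82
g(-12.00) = 98.00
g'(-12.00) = -21.00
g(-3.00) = -10.00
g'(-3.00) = -3.00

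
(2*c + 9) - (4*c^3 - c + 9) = -4*c^3 + 3*c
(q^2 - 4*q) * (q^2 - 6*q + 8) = q^4 - 10*q^3 + 32*q^2 - 32*q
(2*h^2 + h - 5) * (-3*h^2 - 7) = -6*h^4 - 3*h^3 + h^2 - 7*h + 35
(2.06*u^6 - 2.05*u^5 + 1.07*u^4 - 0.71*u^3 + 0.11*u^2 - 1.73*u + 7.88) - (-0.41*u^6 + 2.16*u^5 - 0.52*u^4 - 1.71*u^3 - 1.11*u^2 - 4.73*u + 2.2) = 2.47*u^6 - 4.21*u^5 + 1.59*u^4 + 1.0*u^3 + 1.22*u^2 + 3.0*u + 5.68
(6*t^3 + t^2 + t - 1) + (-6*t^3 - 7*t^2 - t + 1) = -6*t^2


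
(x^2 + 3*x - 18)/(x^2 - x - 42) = (x - 3)/(x - 7)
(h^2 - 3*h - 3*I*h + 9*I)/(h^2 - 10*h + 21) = (h - 3*I)/(h - 7)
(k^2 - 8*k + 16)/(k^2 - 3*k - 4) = (k - 4)/(k + 1)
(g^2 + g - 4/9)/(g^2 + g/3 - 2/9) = (3*g + 4)/(3*g + 2)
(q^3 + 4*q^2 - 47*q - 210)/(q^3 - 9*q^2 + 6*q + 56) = (q^2 + 11*q + 30)/(q^2 - 2*q - 8)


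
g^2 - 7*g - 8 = (g - 8)*(g + 1)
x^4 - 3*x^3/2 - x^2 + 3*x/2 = x*(x - 3/2)*(x - 1)*(x + 1)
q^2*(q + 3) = q^3 + 3*q^2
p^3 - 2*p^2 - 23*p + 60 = (p - 4)*(p - 3)*(p + 5)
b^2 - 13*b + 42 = (b - 7)*(b - 6)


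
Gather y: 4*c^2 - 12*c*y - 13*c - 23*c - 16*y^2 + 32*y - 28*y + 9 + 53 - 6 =4*c^2 - 36*c - 16*y^2 + y*(4 - 12*c) + 56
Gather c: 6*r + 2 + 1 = 6*r + 3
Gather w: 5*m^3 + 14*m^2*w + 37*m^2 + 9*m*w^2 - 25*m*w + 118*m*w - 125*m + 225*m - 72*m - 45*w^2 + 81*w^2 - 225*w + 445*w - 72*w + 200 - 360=5*m^3 + 37*m^2 + 28*m + w^2*(9*m + 36) + w*(14*m^2 + 93*m + 148) - 160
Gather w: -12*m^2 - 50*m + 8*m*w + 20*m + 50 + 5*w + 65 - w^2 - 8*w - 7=-12*m^2 - 30*m - w^2 + w*(8*m - 3) + 108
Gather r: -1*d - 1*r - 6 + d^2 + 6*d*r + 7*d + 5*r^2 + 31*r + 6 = d^2 + 6*d + 5*r^2 + r*(6*d + 30)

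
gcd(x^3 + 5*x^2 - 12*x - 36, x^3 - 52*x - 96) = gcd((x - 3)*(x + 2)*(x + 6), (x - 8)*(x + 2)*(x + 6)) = x^2 + 8*x + 12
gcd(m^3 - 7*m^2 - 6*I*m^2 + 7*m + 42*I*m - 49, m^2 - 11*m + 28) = m - 7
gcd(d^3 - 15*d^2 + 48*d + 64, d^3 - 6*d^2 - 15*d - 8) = d^2 - 7*d - 8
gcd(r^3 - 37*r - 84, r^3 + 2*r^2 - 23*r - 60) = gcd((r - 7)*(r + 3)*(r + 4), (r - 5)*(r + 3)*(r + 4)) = r^2 + 7*r + 12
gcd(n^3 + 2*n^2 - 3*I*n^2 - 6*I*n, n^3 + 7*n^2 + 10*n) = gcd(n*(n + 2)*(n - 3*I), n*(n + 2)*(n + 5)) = n^2 + 2*n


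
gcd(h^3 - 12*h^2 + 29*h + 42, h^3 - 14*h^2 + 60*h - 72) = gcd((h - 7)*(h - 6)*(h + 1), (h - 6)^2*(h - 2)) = h - 6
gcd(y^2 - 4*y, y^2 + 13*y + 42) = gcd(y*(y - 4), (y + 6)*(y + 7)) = 1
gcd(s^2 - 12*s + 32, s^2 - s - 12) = s - 4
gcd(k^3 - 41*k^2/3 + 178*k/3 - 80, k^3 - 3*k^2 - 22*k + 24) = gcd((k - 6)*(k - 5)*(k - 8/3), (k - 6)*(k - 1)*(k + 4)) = k - 6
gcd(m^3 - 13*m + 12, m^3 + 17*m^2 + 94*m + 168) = m + 4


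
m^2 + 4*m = m*(m + 4)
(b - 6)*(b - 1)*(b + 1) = b^3 - 6*b^2 - b + 6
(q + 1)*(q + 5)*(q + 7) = q^3 + 13*q^2 + 47*q + 35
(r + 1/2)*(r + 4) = r^2 + 9*r/2 + 2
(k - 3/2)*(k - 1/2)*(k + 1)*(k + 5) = k^4 + 4*k^3 - 25*k^2/4 - 11*k/2 + 15/4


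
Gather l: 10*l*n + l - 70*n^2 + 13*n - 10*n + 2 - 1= l*(10*n + 1) - 70*n^2 + 3*n + 1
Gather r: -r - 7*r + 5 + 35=40 - 8*r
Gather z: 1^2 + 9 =10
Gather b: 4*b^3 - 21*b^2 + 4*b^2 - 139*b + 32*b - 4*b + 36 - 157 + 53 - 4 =4*b^3 - 17*b^2 - 111*b - 72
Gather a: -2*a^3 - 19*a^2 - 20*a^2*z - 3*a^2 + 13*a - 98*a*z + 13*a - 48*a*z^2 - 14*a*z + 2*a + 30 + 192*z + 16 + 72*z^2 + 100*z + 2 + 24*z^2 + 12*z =-2*a^3 + a^2*(-20*z - 22) + a*(-48*z^2 - 112*z + 28) + 96*z^2 + 304*z + 48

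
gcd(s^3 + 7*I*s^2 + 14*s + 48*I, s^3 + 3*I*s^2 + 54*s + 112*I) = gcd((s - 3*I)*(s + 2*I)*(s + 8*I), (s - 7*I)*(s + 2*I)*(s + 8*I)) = s^2 + 10*I*s - 16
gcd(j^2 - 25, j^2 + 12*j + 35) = j + 5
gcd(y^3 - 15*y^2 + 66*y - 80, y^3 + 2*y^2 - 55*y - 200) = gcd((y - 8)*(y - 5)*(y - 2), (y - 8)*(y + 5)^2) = y - 8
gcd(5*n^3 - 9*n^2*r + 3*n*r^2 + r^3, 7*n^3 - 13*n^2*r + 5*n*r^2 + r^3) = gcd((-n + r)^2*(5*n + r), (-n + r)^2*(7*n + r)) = n^2 - 2*n*r + r^2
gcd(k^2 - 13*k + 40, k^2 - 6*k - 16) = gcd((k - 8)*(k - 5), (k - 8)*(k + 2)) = k - 8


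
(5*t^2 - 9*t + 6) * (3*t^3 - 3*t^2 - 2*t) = 15*t^5 - 42*t^4 + 35*t^3 - 12*t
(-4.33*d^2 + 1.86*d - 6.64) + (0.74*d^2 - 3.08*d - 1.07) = -3.59*d^2 - 1.22*d - 7.71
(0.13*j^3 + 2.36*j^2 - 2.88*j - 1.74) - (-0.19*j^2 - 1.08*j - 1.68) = 0.13*j^3 + 2.55*j^2 - 1.8*j - 0.0600000000000001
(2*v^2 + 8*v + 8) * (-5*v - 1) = -10*v^3 - 42*v^2 - 48*v - 8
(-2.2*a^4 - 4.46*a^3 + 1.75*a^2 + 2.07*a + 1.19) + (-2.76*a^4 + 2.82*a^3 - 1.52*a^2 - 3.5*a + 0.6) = -4.96*a^4 - 1.64*a^3 + 0.23*a^2 - 1.43*a + 1.79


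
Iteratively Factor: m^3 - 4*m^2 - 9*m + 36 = (m - 3)*(m^2 - m - 12) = (m - 4)*(m - 3)*(m + 3)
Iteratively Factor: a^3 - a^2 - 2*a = (a + 1)*(a^2 - 2*a) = (a - 2)*(a + 1)*(a)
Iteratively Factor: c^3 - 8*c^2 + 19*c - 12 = (c - 4)*(c^2 - 4*c + 3) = (c - 4)*(c - 1)*(c - 3)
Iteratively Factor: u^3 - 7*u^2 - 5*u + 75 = (u + 3)*(u^2 - 10*u + 25) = (u - 5)*(u + 3)*(u - 5)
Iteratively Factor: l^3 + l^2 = (l)*(l^2 + l) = l^2*(l + 1)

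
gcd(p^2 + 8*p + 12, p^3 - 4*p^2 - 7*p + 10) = p + 2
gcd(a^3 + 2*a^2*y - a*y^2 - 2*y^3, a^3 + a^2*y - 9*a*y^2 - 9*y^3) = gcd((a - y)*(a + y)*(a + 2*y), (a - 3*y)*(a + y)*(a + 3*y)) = a + y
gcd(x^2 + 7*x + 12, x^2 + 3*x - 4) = x + 4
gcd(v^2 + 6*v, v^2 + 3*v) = v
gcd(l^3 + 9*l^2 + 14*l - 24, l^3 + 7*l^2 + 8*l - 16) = l^2 + 3*l - 4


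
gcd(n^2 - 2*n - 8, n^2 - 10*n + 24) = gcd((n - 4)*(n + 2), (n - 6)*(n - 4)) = n - 4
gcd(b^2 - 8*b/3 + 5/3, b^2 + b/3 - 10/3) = b - 5/3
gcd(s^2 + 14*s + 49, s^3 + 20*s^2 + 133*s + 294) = s^2 + 14*s + 49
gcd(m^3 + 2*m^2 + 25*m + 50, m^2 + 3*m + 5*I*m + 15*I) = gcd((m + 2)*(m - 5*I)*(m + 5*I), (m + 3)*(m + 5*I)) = m + 5*I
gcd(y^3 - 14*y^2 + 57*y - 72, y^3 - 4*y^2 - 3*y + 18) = y^2 - 6*y + 9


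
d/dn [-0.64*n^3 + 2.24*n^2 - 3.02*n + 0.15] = -1.92*n^2 + 4.48*n - 3.02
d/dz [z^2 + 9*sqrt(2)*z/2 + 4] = 2*z + 9*sqrt(2)/2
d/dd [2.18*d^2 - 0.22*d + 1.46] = 4.36*d - 0.22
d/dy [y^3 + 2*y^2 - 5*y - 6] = 3*y^2 + 4*y - 5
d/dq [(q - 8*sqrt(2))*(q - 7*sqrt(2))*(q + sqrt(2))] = 3*q^2 - 28*sqrt(2)*q + 82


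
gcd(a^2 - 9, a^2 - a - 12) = a + 3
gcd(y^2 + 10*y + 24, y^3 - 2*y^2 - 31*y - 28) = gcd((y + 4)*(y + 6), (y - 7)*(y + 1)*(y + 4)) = y + 4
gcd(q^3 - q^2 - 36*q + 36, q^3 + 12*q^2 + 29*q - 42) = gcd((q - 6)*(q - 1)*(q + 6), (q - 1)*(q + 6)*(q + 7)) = q^2 + 5*q - 6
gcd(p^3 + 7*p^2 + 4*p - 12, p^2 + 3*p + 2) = p + 2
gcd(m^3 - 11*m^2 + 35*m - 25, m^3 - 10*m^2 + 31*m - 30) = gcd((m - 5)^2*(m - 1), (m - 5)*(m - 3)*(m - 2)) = m - 5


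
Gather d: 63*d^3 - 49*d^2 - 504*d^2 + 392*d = 63*d^3 - 553*d^2 + 392*d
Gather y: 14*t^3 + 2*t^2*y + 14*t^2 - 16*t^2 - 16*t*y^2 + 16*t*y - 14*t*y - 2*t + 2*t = 14*t^3 - 2*t^2 - 16*t*y^2 + y*(2*t^2 + 2*t)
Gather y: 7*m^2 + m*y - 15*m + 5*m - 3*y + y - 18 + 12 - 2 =7*m^2 - 10*m + y*(m - 2) - 8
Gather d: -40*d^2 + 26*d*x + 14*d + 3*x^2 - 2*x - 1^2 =-40*d^2 + d*(26*x + 14) + 3*x^2 - 2*x - 1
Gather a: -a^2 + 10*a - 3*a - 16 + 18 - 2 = -a^2 + 7*a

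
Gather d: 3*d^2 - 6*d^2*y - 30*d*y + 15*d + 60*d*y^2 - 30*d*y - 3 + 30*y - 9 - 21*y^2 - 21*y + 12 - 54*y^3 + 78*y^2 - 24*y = d^2*(3 - 6*y) + d*(60*y^2 - 60*y + 15) - 54*y^3 + 57*y^2 - 15*y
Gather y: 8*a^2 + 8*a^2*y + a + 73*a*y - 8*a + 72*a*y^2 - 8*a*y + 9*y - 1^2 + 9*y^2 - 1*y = 8*a^2 - 7*a + y^2*(72*a + 9) + y*(8*a^2 + 65*a + 8) - 1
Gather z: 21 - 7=14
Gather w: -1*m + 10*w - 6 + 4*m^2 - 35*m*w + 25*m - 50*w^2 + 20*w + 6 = 4*m^2 + 24*m - 50*w^2 + w*(30 - 35*m)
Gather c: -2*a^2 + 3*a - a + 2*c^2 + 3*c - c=-2*a^2 + 2*a + 2*c^2 + 2*c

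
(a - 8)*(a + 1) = a^2 - 7*a - 8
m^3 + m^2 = m^2*(m + 1)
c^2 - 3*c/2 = c*(c - 3/2)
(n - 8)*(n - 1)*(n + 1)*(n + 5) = n^4 - 3*n^3 - 41*n^2 + 3*n + 40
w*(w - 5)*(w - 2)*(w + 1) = w^4 - 6*w^3 + 3*w^2 + 10*w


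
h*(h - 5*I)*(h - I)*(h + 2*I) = h^4 - 4*I*h^3 + 7*h^2 - 10*I*h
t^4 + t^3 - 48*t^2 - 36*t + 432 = (t - 6)*(t - 3)*(t + 4)*(t + 6)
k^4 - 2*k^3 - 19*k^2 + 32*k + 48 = (k - 4)*(k - 3)*(k + 1)*(k + 4)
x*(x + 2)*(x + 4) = x^3 + 6*x^2 + 8*x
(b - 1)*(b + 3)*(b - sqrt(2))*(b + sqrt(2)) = b^4 + 2*b^3 - 5*b^2 - 4*b + 6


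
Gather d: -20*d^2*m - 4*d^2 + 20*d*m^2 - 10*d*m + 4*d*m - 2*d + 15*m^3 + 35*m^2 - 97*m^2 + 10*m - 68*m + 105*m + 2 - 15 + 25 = d^2*(-20*m - 4) + d*(20*m^2 - 6*m - 2) + 15*m^3 - 62*m^2 + 47*m + 12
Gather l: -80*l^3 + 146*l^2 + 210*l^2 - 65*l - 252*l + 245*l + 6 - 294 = -80*l^3 + 356*l^2 - 72*l - 288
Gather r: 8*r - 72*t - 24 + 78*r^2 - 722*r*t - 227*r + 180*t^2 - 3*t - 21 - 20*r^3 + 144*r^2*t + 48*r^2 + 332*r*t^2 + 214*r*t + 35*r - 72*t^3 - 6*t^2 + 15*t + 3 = -20*r^3 + r^2*(144*t + 126) + r*(332*t^2 - 508*t - 184) - 72*t^3 + 174*t^2 - 60*t - 42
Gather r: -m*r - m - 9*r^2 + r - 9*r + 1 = -m - 9*r^2 + r*(-m - 8) + 1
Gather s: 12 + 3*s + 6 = 3*s + 18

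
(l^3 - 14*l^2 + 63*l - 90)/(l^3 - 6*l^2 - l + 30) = (l - 6)/(l + 2)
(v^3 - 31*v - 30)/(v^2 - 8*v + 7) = (v^3 - 31*v - 30)/(v^2 - 8*v + 7)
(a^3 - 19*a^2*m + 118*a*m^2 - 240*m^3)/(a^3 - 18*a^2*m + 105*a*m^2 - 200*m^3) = (a - 6*m)/(a - 5*m)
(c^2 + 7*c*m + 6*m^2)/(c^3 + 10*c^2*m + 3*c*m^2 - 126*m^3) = (c + m)/(c^2 + 4*c*m - 21*m^2)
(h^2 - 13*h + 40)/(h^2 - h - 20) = (h - 8)/(h + 4)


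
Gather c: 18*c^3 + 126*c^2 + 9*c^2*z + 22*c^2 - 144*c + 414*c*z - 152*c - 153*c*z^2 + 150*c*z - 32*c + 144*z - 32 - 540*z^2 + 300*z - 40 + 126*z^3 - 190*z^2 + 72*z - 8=18*c^3 + c^2*(9*z + 148) + c*(-153*z^2 + 564*z - 328) + 126*z^3 - 730*z^2 + 516*z - 80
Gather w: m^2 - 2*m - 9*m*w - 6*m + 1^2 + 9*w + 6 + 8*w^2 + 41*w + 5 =m^2 - 8*m + 8*w^2 + w*(50 - 9*m) + 12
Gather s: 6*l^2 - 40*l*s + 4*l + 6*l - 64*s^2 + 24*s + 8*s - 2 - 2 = 6*l^2 + 10*l - 64*s^2 + s*(32 - 40*l) - 4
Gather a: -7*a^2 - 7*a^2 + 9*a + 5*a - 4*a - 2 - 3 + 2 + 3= -14*a^2 + 10*a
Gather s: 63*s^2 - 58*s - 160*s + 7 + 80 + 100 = 63*s^2 - 218*s + 187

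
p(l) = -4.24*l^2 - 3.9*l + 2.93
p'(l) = -8.48*l - 3.9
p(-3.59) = -37.71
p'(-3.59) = 26.54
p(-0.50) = 3.82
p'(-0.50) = 0.34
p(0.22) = 1.87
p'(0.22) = -5.77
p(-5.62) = -109.07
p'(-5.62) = 43.76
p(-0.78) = 3.39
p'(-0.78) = 2.71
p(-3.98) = -48.71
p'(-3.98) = 29.85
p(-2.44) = -12.80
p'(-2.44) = 16.79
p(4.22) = -89.04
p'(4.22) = -39.69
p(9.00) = -375.61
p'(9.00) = -80.22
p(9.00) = -375.61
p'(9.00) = -80.22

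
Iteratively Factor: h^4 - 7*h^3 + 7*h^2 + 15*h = (h - 3)*(h^3 - 4*h^2 - 5*h) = (h - 5)*(h - 3)*(h^2 + h) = (h - 5)*(h - 3)*(h + 1)*(h)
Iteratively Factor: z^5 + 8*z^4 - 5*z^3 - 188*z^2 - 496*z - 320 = (z + 4)*(z^4 + 4*z^3 - 21*z^2 - 104*z - 80) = (z - 5)*(z + 4)*(z^3 + 9*z^2 + 24*z + 16) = (z - 5)*(z + 1)*(z + 4)*(z^2 + 8*z + 16) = (z - 5)*(z + 1)*(z + 4)^2*(z + 4)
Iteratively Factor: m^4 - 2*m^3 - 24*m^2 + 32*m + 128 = (m - 4)*(m^3 + 2*m^2 - 16*m - 32) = (m - 4)*(m + 2)*(m^2 - 16) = (m - 4)*(m + 2)*(m + 4)*(m - 4)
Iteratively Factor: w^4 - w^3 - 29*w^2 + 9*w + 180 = (w + 3)*(w^3 - 4*w^2 - 17*w + 60) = (w - 5)*(w + 3)*(w^2 + w - 12) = (w - 5)*(w - 3)*(w + 3)*(w + 4)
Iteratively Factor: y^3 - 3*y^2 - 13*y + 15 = (y + 3)*(y^2 - 6*y + 5) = (y - 1)*(y + 3)*(y - 5)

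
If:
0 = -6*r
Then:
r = 0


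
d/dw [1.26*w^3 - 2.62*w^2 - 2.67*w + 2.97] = 3.78*w^2 - 5.24*w - 2.67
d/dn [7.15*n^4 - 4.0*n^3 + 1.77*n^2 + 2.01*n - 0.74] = 28.6*n^3 - 12.0*n^2 + 3.54*n + 2.01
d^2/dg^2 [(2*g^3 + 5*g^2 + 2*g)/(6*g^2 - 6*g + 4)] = (69*g^3 - 126*g^2 - 12*g + 32)/(27*g^6 - 81*g^5 + 135*g^4 - 135*g^3 + 90*g^2 - 36*g + 8)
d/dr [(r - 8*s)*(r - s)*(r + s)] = 3*r^2 - 16*r*s - s^2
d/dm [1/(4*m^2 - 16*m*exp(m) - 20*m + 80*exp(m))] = (m*exp(m) - m/2 - 4*exp(m) + 5/4)/(m^2 - 4*m*exp(m) - 5*m + 20*exp(m))^2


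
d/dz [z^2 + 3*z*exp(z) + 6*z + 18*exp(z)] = 3*z*exp(z) + 2*z + 21*exp(z) + 6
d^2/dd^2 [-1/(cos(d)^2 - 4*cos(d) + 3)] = (4*sin(d)^4 - 6*sin(d)^2 + 27*cos(d) - 3*cos(3*d) - 24)/((cos(d) - 3)^3*(cos(d) - 1)^3)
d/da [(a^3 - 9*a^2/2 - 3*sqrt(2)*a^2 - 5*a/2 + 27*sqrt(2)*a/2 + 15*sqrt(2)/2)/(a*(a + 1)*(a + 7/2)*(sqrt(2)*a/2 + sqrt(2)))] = (-4*sqrt(2)*a^6 + 48*a^5 + 36*sqrt(2)*a^5 - 168*a^4 + 197*sqrt(2)*a^4 - 1644*a^3 + 186*sqrt(2)*a^3 - 2688*a^2 - sqrt(2)*a^2 - 1500*a - 420)/(a^2*(4*a^6 + 52*a^5 + 269*a^4 + 706*a^3 + 989*a^2 + 700*a + 196))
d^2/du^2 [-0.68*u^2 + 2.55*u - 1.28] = -1.36000000000000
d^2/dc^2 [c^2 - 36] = 2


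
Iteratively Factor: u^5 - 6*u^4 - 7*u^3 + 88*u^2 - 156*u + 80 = (u - 5)*(u^4 - u^3 - 12*u^2 + 28*u - 16) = (u - 5)*(u + 4)*(u^3 - 5*u^2 + 8*u - 4) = (u - 5)*(u - 2)*(u + 4)*(u^2 - 3*u + 2) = (u - 5)*(u - 2)^2*(u + 4)*(u - 1)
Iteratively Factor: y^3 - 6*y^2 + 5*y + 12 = (y - 4)*(y^2 - 2*y - 3) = (y - 4)*(y - 3)*(y + 1)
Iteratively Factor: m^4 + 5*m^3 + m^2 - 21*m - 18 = (m + 3)*(m^3 + 2*m^2 - 5*m - 6) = (m + 1)*(m + 3)*(m^2 + m - 6) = (m - 2)*(m + 1)*(m + 3)*(m + 3)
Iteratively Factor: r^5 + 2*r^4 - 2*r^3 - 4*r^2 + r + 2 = (r - 1)*(r^4 + 3*r^3 + r^2 - 3*r - 2) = (r - 1)*(r + 1)*(r^3 + 2*r^2 - r - 2) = (r - 1)^2*(r + 1)*(r^2 + 3*r + 2) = (r - 1)^2*(r + 1)^2*(r + 2)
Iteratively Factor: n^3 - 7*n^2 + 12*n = (n - 4)*(n^2 - 3*n) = (n - 4)*(n - 3)*(n)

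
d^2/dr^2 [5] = 0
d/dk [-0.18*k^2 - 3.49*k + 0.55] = -0.36*k - 3.49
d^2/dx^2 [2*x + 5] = 0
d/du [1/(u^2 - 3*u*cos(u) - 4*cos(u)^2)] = (-3*u*sin(u) - 2*u - 4*sin(2*u) + 3*cos(u))/((u - 4*cos(u))^2*(u + cos(u))^2)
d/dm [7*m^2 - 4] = 14*m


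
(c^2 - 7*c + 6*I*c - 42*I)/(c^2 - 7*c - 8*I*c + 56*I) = (c + 6*I)/(c - 8*I)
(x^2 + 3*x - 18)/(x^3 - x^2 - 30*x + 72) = 1/(x - 4)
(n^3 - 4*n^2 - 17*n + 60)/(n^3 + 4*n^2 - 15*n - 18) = (n^2 - n - 20)/(n^2 + 7*n + 6)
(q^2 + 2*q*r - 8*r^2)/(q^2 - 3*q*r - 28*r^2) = (q - 2*r)/(q - 7*r)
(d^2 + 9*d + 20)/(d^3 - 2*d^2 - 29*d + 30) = (d + 4)/(d^2 - 7*d + 6)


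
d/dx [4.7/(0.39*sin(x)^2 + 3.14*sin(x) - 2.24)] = -(3.666*sin(x) + 14.758)*cos(x)/(0.39*sin(x)^2 + 3.14*sin(x) - 2.24)^2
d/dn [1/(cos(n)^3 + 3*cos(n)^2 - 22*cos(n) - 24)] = (3*cos(n)^2 + 6*cos(n) - 22)*sin(n)/(cos(n)^3 + 3*cos(n)^2 - 22*cos(n) - 24)^2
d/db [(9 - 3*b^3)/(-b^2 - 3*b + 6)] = 3*(3*b^2*(b^2 + 3*b - 6) - (2*b + 3)*(b^3 - 3))/(b^2 + 3*b - 6)^2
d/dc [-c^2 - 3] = -2*c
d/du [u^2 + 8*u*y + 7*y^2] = 2*u + 8*y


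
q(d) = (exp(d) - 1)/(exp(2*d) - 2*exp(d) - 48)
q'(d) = (exp(d) - 1)*(-2*exp(2*d) + 2*exp(d))/(exp(2*d) - 2*exp(d) - 48)^2 + exp(d)/(exp(2*d) - 2*exp(d) - 48) = (-2*(1 - exp(d))^2 + exp(2*d) - 2*exp(d) - 48)*exp(d)/(-exp(2*d) + 2*exp(d) + 48)^2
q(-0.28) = 0.00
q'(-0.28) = -0.02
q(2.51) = 0.14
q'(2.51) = -0.35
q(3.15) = 0.05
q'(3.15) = -0.06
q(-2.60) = 0.02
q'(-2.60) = -0.00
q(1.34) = -0.07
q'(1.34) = -0.13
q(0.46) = -0.01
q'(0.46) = -0.03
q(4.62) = 0.01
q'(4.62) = -0.01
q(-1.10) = 0.01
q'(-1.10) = -0.01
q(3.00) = 0.06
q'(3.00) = -0.08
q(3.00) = 0.06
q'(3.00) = -0.08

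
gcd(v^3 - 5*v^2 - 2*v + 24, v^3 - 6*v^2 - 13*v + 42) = 1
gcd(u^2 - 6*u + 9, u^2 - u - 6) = u - 3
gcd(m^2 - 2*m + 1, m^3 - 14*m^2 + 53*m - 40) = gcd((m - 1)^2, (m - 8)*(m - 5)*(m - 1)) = m - 1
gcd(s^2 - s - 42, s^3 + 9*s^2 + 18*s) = s + 6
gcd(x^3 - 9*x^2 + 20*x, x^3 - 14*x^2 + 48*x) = x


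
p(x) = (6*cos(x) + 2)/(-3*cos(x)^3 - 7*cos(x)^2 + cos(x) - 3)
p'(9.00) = 0.17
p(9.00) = 0.47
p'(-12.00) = -0.46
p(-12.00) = -0.79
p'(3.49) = -0.14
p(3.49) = 0.48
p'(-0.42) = 0.32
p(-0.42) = -0.73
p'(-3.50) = 0.14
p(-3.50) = 0.48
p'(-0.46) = 0.36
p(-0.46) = -0.75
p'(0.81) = -0.65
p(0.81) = -0.93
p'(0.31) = -0.23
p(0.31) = -0.70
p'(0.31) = -0.23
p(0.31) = -0.70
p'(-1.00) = 0.62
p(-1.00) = -1.05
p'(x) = (6*cos(x) + 2)*(-9*sin(x)*cos(x)^2 - 14*sin(x)*cos(x) + sin(x))/(-3*cos(x)^3 - 7*cos(x)^2 + cos(x) - 3)^2 - 6*sin(x)/(-3*cos(x)^3 - 7*cos(x)^2 + cos(x) - 3)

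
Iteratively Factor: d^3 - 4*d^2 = (d)*(d^2 - 4*d) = d*(d - 4)*(d)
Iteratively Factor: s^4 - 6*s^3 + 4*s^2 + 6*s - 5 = (s - 1)*(s^3 - 5*s^2 - s + 5) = (s - 1)*(s + 1)*(s^2 - 6*s + 5) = (s - 1)^2*(s + 1)*(s - 5)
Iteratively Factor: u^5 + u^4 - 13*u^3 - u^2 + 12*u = (u - 1)*(u^4 + 2*u^3 - 11*u^2 - 12*u) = (u - 1)*(u + 1)*(u^3 + u^2 - 12*u) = u*(u - 1)*(u + 1)*(u^2 + u - 12) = u*(u - 1)*(u + 1)*(u + 4)*(u - 3)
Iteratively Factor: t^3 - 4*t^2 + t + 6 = (t + 1)*(t^2 - 5*t + 6) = (t - 3)*(t + 1)*(t - 2)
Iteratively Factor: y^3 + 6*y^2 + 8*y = (y)*(y^2 + 6*y + 8) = y*(y + 2)*(y + 4)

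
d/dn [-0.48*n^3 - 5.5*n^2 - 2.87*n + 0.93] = -1.44*n^2 - 11.0*n - 2.87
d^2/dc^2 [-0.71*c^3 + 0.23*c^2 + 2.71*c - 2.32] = 0.46 - 4.26*c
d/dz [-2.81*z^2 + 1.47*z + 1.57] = 1.47 - 5.62*z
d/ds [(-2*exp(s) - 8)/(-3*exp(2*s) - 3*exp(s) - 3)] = 2*(-(exp(s) + 4)*(2*exp(s) + 1) + exp(2*s) + exp(s) + 1)*exp(s)/(3*(exp(2*s) + exp(s) + 1)^2)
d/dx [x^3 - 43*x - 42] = 3*x^2 - 43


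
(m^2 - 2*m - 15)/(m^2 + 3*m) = (m - 5)/m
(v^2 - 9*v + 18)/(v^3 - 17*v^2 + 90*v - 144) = 1/(v - 8)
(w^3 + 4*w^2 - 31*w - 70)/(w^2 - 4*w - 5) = (w^2 + 9*w + 14)/(w + 1)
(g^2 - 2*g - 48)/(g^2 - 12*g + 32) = (g + 6)/(g - 4)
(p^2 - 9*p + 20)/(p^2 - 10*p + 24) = (p - 5)/(p - 6)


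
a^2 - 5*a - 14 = (a - 7)*(a + 2)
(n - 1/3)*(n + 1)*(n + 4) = n^3 + 14*n^2/3 + 7*n/3 - 4/3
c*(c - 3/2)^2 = c^3 - 3*c^2 + 9*c/4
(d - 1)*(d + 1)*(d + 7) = d^3 + 7*d^2 - d - 7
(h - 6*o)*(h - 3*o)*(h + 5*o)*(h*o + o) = h^4*o - 4*h^3*o^2 + h^3*o - 27*h^2*o^3 - 4*h^2*o^2 + 90*h*o^4 - 27*h*o^3 + 90*o^4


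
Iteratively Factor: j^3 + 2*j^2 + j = (j + 1)*(j^2 + j) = j*(j + 1)*(j + 1)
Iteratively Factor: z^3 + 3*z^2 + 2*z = (z + 1)*(z^2 + 2*z) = z*(z + 1)*(z + 2)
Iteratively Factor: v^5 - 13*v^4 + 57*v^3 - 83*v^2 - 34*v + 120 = (v - 5)*(v^4 - 8*v^3 + 17*v^2 + 2*v - 24) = (v - 5)*(v - 4)*(v^3 - 4*v^2 + v + 6) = (v - 5)*(v - 4)*(v - 2)*(v^2 - 2*v - 3) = (v - 5)*(v - 4)*(v - 3)*(v - 2)*(v + 1)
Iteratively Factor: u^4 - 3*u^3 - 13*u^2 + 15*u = (u - 5)*(u^3 + 2*u^2 - 3*u) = u*(u - 5)*(u^2 + 2*u - 3) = u*(u - 5)*(u - 1)*(u + 3)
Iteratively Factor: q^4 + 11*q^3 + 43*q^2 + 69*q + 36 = (q + 4)*(q^3 + 7*q^2 + 15*q + 9) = (q + 1)*(q + 4)*(q^2 + 6*q + 9) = (q + 1)*(q + 3)*(q + 4)*(q + 3)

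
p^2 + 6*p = p*(p + 6)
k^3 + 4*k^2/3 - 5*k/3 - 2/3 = (k - 1)*(k + 1/3)*(k + 2)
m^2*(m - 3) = m^3 - 3*m^2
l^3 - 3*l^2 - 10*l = l*(l - 5)*(l + 2)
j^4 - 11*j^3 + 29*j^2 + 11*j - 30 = (j - 6)*(j - 5)*(j - 1)*(j + 1)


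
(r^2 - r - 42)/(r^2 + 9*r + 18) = (r - 7)/(r + 3)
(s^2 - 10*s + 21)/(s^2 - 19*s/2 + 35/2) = 2*(s - 3)/(2*s - 5)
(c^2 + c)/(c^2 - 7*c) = (c + 1)/(c - 7)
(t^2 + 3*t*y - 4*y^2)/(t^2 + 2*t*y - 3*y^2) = (t + 4*y)/(t + 3*y)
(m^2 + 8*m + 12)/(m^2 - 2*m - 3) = (m^2 + 8*m + 12)/(m^2 - 2*m - 3)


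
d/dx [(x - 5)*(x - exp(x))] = x + (1 - exp(x))*(x - 5) - exp(x)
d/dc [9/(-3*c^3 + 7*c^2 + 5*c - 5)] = 9*(9*c^2 - 14*c - 5)/(3*c^3 - 7*c^2 - 5*c + 5)^2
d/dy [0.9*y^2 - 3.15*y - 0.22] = 1.8*y - 3.15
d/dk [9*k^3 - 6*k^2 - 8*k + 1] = 27*k^2 - 12*k - 8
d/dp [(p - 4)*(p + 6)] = 2*p + 2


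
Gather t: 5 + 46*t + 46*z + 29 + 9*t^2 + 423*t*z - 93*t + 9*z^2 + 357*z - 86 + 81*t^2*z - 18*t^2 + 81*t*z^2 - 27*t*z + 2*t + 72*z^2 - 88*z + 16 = t^2*(81*z - 9) + t*(81*z^2 + 396*z - 45) + 81*z^2 + 315*z - 36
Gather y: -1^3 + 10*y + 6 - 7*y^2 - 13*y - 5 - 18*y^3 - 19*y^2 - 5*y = -18*y^3 - 26*y^2 - 8*y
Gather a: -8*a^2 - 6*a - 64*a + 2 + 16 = -8*a^2 - 70*a + 18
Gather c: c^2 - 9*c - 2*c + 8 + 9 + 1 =c^2 - 11*c + 18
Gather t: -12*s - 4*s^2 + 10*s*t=-4*s^2 + 10*s*t - 12*s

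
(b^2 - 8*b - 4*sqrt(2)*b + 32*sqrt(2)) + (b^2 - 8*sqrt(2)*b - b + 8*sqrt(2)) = 2*b^2 - 12*sqrt(2)*b - 9*b + 40*sqrt(2)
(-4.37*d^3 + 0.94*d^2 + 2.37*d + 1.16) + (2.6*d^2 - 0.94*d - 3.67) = -4.37*d^3 + 3.54*d^2 + 1.43*d - 2.51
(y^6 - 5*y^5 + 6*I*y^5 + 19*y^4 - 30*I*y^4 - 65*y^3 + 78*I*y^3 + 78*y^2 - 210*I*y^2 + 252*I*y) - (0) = y^6 - 5*y^5 + 6*I*y^5 + 19*y^4 - 30*I*y^4 - 65*y^3 + 78*I*y^3 + 78*y^2 - 210*I*y^2 + 252*I*y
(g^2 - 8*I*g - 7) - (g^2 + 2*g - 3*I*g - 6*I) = -2*g - 5*I*g - 7 + 6*I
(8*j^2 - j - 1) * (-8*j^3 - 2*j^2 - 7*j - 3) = -64*j^5 - 8*j^4 - 46*j^3 - 15*j^2 + 10*j + 3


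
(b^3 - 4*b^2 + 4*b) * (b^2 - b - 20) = b^5 - 5*b^4 - 12*b^3 + 76*b^2 - 80*b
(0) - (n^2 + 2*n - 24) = -n^2 - 2*n + 24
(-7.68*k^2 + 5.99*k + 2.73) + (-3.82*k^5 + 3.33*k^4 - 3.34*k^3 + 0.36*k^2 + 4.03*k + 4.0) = -3.82*k^5 + 3.33*k^4 - 3.34*k^3 - 7.32*k^2 + 10.02*k + 6.73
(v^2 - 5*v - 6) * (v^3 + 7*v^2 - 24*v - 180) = v^5 + 2*v^4 - 65*v^3 - 102*v^2 + 1044*v + 1080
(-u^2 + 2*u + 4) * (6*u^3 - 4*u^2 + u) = -6*u^5 + 16*u^4 + 15*u^3 - 14*u^2 + 4*u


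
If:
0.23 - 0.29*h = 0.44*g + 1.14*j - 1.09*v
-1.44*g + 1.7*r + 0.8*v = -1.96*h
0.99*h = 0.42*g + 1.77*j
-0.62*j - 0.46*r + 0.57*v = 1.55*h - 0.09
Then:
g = 114.750069259585*v + 34.8532419508317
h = -19.7915346719505*v - 6.12027077486419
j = -38.298671420484*v - 11.6934630996977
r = 119.547945700485*v + 36.5790583105479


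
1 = 1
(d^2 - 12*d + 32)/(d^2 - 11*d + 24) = (d - 4)/(d - 3)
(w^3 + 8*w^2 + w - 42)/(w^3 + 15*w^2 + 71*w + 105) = (w - 2)/(w + 5)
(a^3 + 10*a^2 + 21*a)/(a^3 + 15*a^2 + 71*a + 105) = a/(a + 5)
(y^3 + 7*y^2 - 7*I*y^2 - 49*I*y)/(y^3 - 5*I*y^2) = (y^2 + 7*y*(1 - I) - 49*I)/(y*(y - 5*I))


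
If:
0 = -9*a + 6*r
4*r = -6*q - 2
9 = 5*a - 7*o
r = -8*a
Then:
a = 0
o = -9/7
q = -1/3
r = 0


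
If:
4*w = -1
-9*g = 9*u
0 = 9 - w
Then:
No Solution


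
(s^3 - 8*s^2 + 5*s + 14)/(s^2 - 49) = (s^2 - s - 2)/(s + 7)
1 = 1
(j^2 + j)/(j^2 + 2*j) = (j + 1)/(j + 2)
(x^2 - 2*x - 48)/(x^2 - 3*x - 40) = (x + 6)/(x + 5)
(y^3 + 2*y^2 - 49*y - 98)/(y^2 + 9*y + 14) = y - 7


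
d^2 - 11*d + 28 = (d - 7)*(d - 4)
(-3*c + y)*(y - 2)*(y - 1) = -3*c*y^2 + 9*c*y - 6*c + y^3 - 3*y^2 + 2*y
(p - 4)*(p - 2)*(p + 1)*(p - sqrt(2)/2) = p^4 - 5*p^3 - sqrt(2)*p^3/2 + 2*p^2 + 5*sqrt(2)*p^2/2 - sqrt(2)*p + 8*p - 4*sqrt(2)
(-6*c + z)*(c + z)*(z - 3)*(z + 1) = -6*c^2*z^2 + 12*c^2*z + 18*c^2 - 5*c*z^3 + 10*c*z^2 + 15*c*z + z^4 - 2*z^3 - 3*z^2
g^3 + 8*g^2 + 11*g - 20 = (g - 1)*(g + 4)*(g + 5)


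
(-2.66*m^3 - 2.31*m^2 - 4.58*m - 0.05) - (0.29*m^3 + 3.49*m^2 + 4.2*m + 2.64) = -2.95*m^3 - 5.8*m^2 - 8.78*m - 2.69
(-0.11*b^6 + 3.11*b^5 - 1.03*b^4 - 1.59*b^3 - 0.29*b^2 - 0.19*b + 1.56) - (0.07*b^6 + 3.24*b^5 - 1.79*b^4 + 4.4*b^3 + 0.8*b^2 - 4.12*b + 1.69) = -0.18*b^6 - 0.13*b^5 + 0.76*b^4 - 5.99*b^3 - 1.09*b^2 + 3.93*b - 0.13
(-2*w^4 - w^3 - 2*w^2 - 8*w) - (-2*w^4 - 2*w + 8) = -w^3 - 2*w^2 - 6*w - 8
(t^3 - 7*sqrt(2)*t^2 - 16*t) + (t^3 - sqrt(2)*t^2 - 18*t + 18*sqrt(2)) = 2*t^3 - 8*sqrt(2)*t^2 - 34*t + 18*sqrt(2)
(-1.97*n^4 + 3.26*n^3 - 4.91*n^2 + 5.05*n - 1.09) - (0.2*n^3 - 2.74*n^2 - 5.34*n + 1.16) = -1.97*n^4 + 3.06*n^3 - 2.17*n^2 + 10.39*n - 2.25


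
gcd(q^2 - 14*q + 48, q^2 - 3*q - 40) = q - 8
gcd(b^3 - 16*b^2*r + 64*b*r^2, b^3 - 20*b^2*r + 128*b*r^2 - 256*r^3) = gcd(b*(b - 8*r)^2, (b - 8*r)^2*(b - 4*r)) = b^2 - 16*b*r + 64*r^2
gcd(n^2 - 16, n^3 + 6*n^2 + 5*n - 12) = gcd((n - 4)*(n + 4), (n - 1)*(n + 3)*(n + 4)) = n + 4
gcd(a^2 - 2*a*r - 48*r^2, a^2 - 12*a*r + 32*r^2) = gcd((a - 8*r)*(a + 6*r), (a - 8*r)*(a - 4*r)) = -a + 8*r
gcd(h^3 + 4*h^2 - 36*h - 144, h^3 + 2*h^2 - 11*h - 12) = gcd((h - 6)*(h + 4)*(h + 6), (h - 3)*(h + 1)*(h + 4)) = h + 4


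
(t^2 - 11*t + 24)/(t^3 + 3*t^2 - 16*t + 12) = (t^2 - 11*t + 24)/(t^3 + 3*t^2 - 16*t + 12)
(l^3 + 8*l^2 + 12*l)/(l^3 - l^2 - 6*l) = (l + 6)/(l - 3)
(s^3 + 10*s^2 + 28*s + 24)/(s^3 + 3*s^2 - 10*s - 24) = (s^2 + 8*s + 12)/(s^2 + s - 12)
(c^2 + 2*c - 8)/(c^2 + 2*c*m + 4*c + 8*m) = (c - 2)/(c + 2*m)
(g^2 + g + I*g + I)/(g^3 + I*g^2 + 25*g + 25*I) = (g + 1)/(g^2 + 25)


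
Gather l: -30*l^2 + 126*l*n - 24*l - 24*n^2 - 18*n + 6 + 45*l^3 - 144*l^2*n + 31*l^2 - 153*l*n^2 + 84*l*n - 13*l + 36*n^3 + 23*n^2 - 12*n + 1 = 45*l^3 + l^2*(1 - 144*n) + l*(-153*n^2 + 210*n - 37) + 36*n^3 - n^2 - 30*n + 7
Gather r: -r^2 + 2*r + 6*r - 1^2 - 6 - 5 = -r^2 + 8*r - 12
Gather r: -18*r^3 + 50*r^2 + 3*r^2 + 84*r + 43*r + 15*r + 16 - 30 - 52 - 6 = -18*r^3 + 53*r^2 + 142*r - 72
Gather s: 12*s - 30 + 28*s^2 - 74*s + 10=28*s^2 - 62*s - 20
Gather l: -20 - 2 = -22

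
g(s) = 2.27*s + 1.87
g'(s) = 2.27000000000000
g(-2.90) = -4.71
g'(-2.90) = 2.27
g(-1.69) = -1.97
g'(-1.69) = 2.27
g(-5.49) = -10.59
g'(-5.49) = 2.27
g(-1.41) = -1.33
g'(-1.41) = 2.27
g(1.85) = 6.07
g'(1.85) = 2.27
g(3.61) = 10.06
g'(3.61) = 2.27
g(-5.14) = -9.80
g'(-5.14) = 2.27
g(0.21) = 2.35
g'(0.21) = 2.27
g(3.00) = 8.68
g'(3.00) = 2.27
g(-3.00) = -4.94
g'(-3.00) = 2.27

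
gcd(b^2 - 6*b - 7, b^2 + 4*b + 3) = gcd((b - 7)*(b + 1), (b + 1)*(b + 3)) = b + 1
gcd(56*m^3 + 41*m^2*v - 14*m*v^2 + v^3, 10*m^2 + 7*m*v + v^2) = 1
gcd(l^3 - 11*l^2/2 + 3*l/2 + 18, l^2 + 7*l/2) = 1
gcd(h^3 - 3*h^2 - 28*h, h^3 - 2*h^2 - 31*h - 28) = h^2 - 3*h - 28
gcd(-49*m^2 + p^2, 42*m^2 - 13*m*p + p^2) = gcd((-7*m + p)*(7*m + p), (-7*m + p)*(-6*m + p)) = -7*m + p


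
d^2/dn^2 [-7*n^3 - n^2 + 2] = -42*n - 2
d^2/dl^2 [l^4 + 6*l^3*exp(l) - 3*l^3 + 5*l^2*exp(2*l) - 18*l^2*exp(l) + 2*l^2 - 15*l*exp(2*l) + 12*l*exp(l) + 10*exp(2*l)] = 6*l^3*exp(l) + 20*l^2*exp(2*l) + 18*l^2*exp(l) + 12*l^2 - 20*l*exp(2*l) - 24*l*exp(l) - 18*l - 10*exp(2*l) - 12*exp(l) + 4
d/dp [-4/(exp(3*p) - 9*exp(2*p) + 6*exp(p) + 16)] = 12*(exp(2*p) - 6*exp(p) + 2)*exp(p)/(exp(3*p) - 9*exp(2*p) + 6*exp(p) + 16)^2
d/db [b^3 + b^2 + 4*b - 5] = 3*b^2 + 2*b + 4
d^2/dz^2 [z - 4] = 0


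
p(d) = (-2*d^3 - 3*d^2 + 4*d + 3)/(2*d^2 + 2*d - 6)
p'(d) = (-4*d - 2)*(-2*d^3 - 3*d^2 + 4*d + 3)/(2*d^2 + 2*d - 6)^2 + (-6*d^2 - 6*d + 4)/(2*d^2 + 2*d - 6)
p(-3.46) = 3.27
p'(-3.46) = -0.75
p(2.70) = -3.39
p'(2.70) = -0.89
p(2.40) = -3.13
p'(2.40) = -0.84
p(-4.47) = 4.15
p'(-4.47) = -0.93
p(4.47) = -5.07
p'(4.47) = -0.98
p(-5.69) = 5.31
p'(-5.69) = -0.97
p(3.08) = -3.74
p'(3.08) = -0.93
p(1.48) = -3.08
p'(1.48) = 4.77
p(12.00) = -12.54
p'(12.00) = -1.00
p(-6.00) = 5.61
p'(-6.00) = -0.97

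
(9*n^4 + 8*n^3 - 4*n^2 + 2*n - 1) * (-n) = -9*n^5 - 8*n^4 + 4*n^3 - 2*n^2 + n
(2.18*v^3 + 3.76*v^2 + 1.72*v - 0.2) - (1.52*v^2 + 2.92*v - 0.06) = 2.18*v^3 + 2.24*v^2 - 1.2*v - 0.14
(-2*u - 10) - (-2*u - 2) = -8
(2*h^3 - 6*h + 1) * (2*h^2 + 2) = 4*h^5 - 8*h^3 + 2*h^2 - 12*h + 2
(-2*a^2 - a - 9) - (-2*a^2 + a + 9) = -2*a - 18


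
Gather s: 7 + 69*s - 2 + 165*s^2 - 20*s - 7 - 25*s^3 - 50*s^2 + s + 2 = -25*s^3 + 115*s^2 + 50*s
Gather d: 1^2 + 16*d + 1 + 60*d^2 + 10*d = 60*d^2 + 26*d + 2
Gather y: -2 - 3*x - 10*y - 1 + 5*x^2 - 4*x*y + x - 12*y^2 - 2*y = 5*x^2 - 2*x - 12*y^2 + y*(-4*x - 12) - 3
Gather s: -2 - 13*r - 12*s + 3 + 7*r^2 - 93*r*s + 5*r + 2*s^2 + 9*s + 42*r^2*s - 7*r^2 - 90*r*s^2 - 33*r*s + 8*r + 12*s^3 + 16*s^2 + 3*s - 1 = 12*s^3 + s^2*(18 - 90*r) + s*(42*r^2 - 126*r)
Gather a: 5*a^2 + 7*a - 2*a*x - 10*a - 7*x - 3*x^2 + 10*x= 5*a^2 + a*(-2*x - 3) - 3*x^2 + 3*x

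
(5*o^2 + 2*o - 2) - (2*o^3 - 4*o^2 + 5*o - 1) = -2*o^3 + 9*o^2 - 3*o - 1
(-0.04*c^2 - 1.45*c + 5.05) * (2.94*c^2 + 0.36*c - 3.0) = -0.1176*c^4 - 4.2774*c^3 + 14.445*c^2 + 6.168*c - 15.15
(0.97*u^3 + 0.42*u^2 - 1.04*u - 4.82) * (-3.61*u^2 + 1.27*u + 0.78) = -3.5017*u^5 - 0.2843*u^4 + 5.0444*u^3 + 16.407*u^2 - 6.9326*u - 3.7596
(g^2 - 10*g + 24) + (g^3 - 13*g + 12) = g^3 + g^2 - 23*g + 36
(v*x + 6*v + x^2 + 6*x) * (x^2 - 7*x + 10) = v*x^3 - v*x^2 - 32*v*x + 60*v + x^4 - x^3 - 32*x^2 + 60*x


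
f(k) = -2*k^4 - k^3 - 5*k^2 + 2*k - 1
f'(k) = -8*k^3 - 3*k^2 - 10*k + 2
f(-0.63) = -4.31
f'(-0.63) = 9.11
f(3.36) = -343.57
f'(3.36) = -368.93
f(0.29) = -0.88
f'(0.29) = -1.35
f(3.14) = -269.40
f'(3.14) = -306.65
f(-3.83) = -456.18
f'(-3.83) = 445.75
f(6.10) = -3171.00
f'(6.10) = -1986.48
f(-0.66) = -4.59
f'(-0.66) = 9.59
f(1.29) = -14.43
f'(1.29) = -33.07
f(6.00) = -2977.00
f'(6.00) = -1894.00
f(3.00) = -229.00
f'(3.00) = -271.00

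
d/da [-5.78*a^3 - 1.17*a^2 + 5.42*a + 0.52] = -17.34*a^2 - 2.34*a + 5.42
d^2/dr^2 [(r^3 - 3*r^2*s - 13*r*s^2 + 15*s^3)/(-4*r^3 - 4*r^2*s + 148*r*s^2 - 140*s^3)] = 2*s/(r^3 + 21*r^2*s + 147*r*s^2 + 343*s^3)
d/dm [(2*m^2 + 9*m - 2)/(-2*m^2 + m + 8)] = 2*(10*m^2 + 12*m + 37)/(4*m^4 - 4*m^3 - 31*m^2 + 16*m + 64)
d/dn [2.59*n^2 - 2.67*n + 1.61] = 5.18*n - 2.67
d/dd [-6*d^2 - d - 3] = -12*d - 1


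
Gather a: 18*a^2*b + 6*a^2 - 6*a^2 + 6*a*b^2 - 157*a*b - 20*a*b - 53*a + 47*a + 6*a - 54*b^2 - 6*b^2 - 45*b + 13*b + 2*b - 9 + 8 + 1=18*a^2*b + a*(6*b^2 - 177*b) - 60*b^2 - 30*b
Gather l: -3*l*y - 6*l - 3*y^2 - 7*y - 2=l*(-3*y - 6) - 3*y^2 - 7*y - 2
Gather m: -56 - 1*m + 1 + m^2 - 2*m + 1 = m^2 - 3*m - 54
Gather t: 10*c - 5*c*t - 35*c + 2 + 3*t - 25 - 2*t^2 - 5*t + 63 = -25*c - 2*t^2 + t*(-5*c - 2) + 40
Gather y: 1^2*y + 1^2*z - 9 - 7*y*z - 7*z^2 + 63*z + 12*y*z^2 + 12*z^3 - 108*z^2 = y*(12*z^2 - 7*z + 1) + 12*z^3 - 115*z^2 + 64*z - 9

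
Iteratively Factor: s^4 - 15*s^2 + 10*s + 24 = (s + 1)*(s^3 - s^2 - 14*s + 24) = (s - 3)*(s + 1)*(s^2 + 2*s - 8) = (s - 3)*(s - 2)*(s + 1)*(s + 4)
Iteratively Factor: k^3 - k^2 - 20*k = (k)*(k^2 - k - 20) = k*(k - 5)*(k + 4)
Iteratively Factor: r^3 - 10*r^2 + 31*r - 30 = (r - 3)*(r^2 - 7*r + 10) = (r - 5)*(r - 3)*(r - 2)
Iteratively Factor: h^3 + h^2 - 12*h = (h + 4)*(h^2 - 3*h) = h*(h + 4)*(h - 3)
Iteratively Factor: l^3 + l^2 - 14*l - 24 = (l + 2)*(l^2 - l - 12) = (l + 2)*(l + 3)*(l - 4)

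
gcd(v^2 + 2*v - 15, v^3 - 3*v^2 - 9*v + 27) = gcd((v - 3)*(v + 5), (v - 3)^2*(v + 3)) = v - 3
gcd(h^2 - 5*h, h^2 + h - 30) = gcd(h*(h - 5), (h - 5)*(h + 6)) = h - 5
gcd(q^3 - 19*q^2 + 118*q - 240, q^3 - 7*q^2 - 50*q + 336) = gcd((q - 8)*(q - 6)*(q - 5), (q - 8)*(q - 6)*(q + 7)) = q^2 - 14*q + 48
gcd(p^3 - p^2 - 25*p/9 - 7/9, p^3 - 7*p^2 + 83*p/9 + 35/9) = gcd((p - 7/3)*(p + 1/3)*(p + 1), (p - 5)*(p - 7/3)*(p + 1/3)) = p^2 - 2*p - 7/9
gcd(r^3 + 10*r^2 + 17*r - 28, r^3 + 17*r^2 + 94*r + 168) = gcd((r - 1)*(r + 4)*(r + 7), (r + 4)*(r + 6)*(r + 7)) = r^2 + 11*r + 28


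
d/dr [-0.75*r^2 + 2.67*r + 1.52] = 2.67 - 1.5*r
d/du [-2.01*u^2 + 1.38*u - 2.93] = 1.38 - 4.02*u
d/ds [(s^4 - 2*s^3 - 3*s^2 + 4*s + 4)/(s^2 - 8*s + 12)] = 2*(s^3 - 9*s^2 + 10)/(s^2 - 12*s + 36)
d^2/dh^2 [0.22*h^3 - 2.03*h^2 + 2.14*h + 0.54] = 1.32*h - 4.06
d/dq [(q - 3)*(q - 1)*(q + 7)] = 3*q^2 + 6*q - 25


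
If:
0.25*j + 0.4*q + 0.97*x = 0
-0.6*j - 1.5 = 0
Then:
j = -2.50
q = 1.5625 - 2.425*x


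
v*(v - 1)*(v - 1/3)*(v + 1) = v^4 - v^3/3 - v^2 + v/3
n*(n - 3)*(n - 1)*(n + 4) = n^4 - 13*n^2 + 12*n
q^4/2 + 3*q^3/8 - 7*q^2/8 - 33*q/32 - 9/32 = (q/2 + 1/4)*(q - 3/2)*(q + 3/4)*(q + 1)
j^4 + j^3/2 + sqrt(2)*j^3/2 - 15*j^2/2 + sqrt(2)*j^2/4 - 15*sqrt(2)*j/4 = j*(j - 5/2)*(j + 3)*(j + sqrt(2)/2)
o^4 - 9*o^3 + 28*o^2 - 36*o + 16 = (o - 4)*(o - 2)^2*(o - 1)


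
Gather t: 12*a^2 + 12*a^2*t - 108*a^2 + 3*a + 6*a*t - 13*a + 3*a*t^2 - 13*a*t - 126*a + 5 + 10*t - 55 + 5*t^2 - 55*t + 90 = -96*a^2 - 136*a + t^2*(3*a + 5) + t*(12*a^2 - 7*a - 45) + 40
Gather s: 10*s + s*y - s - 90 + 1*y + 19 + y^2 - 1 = s*(y + 9) + y^2 + y - 72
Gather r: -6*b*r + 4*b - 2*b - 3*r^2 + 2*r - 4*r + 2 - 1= 2*b - 3*r^2 + r*(-6*b - 2) + 1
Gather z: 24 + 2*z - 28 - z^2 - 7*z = -z^2 - 5*z - 4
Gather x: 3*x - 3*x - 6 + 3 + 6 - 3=0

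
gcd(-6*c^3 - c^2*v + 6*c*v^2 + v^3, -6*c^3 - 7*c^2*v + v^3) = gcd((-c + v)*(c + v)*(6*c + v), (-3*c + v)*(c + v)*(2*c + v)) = c + v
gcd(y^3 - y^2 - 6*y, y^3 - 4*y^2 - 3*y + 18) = y^2 - y - 6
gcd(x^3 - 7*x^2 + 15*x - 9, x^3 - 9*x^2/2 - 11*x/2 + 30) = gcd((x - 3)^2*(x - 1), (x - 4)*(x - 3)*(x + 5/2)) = x - 3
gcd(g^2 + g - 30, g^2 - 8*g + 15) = g - 5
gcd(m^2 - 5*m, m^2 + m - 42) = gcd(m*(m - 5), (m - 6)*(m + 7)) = 1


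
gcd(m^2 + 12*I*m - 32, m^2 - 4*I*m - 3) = 1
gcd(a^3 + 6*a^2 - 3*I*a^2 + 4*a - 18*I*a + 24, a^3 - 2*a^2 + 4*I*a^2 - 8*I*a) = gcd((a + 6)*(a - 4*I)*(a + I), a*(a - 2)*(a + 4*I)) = 1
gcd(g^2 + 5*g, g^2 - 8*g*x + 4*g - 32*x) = 1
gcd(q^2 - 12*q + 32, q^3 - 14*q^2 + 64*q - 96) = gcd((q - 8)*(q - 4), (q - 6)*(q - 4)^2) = q - 4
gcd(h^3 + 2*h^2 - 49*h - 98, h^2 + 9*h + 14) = h^2 + 9*h + 14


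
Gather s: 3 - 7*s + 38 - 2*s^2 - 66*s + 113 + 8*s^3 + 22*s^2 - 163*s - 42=8*s^3 + 20*s^2 - 236*s + 112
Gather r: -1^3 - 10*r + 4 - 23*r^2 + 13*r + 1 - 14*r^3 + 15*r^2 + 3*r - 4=-14*r^3 - 8*r^2 + 6*r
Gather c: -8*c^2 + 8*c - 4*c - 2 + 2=-8*c^2 + 4*c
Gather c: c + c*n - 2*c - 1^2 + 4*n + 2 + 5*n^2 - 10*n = c*(n - 1) + 5*n^2 - 6*n + 1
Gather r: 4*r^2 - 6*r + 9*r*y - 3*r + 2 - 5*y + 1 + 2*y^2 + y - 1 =4*r^2 + r*(9*y - 9) + 2*y^2 - 4*y + 2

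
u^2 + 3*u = u*(u + 3)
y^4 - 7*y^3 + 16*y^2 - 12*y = y*(y - 3)*(y - 2)^2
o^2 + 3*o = o*(o + 3)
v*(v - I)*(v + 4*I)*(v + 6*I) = v^4 + 9*I*v^3 - 14*v^2 + 24*I*v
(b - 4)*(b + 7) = b^2 + 3*b - 28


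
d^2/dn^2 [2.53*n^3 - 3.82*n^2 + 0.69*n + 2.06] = 15.18*n - 7.64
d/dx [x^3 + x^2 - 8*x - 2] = 3*x^2 + 2*x - 8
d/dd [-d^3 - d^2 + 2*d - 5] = -3*d^2 - 2*d + 2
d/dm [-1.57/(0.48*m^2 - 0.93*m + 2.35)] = (1.5072*m - 1.4601)/(0.48*m^2 - 0.93*m + 2.35)^2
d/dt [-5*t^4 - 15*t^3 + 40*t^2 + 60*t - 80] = -20*t^3 - 45*t^2 + 80*t + 60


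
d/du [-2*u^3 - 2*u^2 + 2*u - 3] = -6*u^2 - 4*u + 2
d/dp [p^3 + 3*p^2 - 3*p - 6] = 3*p^2 + 6*p - 3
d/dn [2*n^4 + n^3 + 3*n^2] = n*(8*n^2 + 3*n + 6)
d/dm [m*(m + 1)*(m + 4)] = 3*m^2 + 10*m + 4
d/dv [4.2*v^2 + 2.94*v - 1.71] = 8.4*v + 2.94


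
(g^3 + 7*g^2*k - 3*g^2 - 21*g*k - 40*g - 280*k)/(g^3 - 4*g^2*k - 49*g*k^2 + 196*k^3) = (g^2 - 3*g - 40)/(g^2 - 11*g*k + 28*k^2)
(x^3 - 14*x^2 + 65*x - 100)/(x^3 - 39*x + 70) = (x^2 - 9*x + 20)/(x^2 + 5*x - 14)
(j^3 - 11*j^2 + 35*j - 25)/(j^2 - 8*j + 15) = (j^2 - 6*j + 5)/(j - 3)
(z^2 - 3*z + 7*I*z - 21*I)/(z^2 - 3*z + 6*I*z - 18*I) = (z + 7*I)/(z + 6*I)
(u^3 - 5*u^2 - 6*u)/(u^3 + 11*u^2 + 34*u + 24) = u*(u - 6)/(u^2 + 10*u + 24)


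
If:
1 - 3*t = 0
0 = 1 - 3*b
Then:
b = 1/3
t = 1/3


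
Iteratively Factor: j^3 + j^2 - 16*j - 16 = (j - 4)*(j^2 + 5*j + 4) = (j - 4)*(j + 4)*(j + 1)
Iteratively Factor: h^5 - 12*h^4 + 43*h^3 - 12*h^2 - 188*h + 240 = (h + 2)*(h^4 - 14*h^3 + 71*h^2 - 154*h + 120) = (h - 3)*(h + 2)*(h^3 - 11*h^2 + 38*h - 40) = (h - 4)*(h - 3)*(h + 2)*(h^2 - 7*h + 10) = (h - 5)*(h - 4)*(h - 3)*(h + 2)*(h - 2)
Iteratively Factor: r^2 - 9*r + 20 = (r - 4)*(r - 5)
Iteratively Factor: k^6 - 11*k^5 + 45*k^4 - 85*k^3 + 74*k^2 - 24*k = (k - 1)*(k^5 - 10*k^4 + 35*k^3 - 50*k^2 + 24*k) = (k - 3)*(k - 1)*(k^4 - 7*k^3 + 14*k^2 - 8*k) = (k - 3)*(k - 2)*(k - 1)*(k^3 - 5*k^2 + 4*k) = (k - 3)*(k - 2)*(k - 1)^2*(k^2 - 4*k) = k*(k - 3)*(k - 2)*(k - 1)^2*(k - 4)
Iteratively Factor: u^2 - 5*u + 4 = (u - 4)*(u - 1)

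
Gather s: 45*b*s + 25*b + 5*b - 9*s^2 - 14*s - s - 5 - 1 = 30*b - 9*s^2 + s*(45*b - 15) - 6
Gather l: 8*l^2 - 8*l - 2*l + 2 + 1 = 8*l^2 - 10*l + 3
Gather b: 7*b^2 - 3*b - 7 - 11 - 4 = 7*b^2 - 3*b - 22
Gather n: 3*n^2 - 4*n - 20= 3*n^2 - 4*n - 20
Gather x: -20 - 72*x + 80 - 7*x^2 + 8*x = -7*x^2 - 64*x + 60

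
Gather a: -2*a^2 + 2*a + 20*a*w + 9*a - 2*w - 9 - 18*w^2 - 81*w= -2*a^2 + a*(20*w + 11) - 18*w^2 - 83*w - 9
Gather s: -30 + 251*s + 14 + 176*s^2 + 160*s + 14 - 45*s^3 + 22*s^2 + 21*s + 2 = -45*s^3 + 198*s^2 + 432*s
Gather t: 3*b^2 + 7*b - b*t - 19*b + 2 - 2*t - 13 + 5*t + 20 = 3*b^2 - 12*b + t*(3 - b) + 9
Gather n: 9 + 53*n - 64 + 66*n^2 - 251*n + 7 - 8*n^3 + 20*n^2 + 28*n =-8*n^3 + 86*n^2 - 170*n - 48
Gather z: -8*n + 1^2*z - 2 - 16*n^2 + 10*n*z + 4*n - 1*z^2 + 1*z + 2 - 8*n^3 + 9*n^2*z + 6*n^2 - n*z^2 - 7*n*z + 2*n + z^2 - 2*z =-8*n^3 - 10*n^2 - n*z^2 - 2*n + z*(9*n^2 + 3*n)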